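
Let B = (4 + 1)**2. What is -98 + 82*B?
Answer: 1952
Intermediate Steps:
B = 25 (B = 5**2 = 25)
-98 + 82*B = -98 + 82*25 = -98 + 2050 = 1952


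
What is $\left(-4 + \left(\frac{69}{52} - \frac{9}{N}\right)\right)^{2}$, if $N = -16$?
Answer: $\frac{192721}{43264} \approx 4.4545$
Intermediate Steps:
$\left(-4 + \left(\frac{69}{52} - \frac{9}{N}\right)\right)^{2} = \left(-4 + \left(\frac{69}{52} - \frac{9}{-16}\right)\right)^{2} = \left(-4 + \left(69 \cdot \frac{1}{52} - - \frac{9}{16}\right)\right)^{2} = \left(-4 + \left(\frac{69}{52} + \frac{9}{16}\right)\right)^{2} = \left(-4 + \frac{393}{208}\right)^{2} = \left(- \frac{439}{208}\right)^{2} = \frac{192721}{43264}$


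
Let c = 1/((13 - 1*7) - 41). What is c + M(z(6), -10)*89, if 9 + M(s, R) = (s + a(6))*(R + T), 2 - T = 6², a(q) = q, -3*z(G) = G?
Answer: -576276/35 ≈ -16465.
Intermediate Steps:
z(G) = -G/3
T = -34 (T = 2 - 1*6² = 2 - 1*36 = 2 - 36 = -34)
c = -1/35 (c = 1/((13 - 7) - 41) = 1/(6 - 41) = 1/(-35) = -1/35 ≈ -0.028571)
M(s, R) = -9 + (-34 + R)*(6 + s) (M(s, R) = -9 + (s + 6)*(R - 34) = -9 + (6 + s)*(-34 + R) = -9 + (-34 + R)*(6 + s))
c + M(z(6), -10)*89 = -1/35 + (-213 - (-34)*6/3 + 6*(-10) - (-10)*6/3)*89 = -1/35 + (-213 - 34*(-2) - 60 - 10*(-2))*89 = -1/35 + (-213 + 68 - 60 + 20)*89 = -1/35 - 185*89 = -1/35 - 16465 = -576276/35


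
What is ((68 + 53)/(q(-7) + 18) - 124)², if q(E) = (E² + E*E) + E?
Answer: 179426025/11881 ≈ 15102.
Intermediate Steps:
q(E) = E + 2*E² (q(E) = (E² + E²) + E = 2*E² + E = E + 2*E²)
((68 + 53)/(q(-7) + 18) - 124)² = ((68 + 53)/(-7*(1 + 2*(-7)) + 18) - 124)² = (121/(-7*(1 - 14) + 18) - 124)² = (121/(-7*(-13) + 18) - 124)² = (121/(91 + 18) - 124)² = (121/109 - 124)² = (-13395/109)² = 179426025/11881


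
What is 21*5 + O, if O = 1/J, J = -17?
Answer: 1784/17 ≈ 104.94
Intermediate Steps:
O = -1/17 (O = 1/(-17) = -1/17 ≈ -0.058824)
21*5 + O = 21*5 - 1/17 = 105 - 1/17 = 1784/17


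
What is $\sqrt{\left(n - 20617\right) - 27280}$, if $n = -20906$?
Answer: $i \sqrt{68803} \approx 262.3 i$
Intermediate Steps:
$\sqrt{\left(n - 20617\right) - 27280} = \sqrt{\left(-20906 - 20617\right) - 27280} = \sqrt{-41523 - 27280} = \sqrt{-68803} = i \sqrt{68803}$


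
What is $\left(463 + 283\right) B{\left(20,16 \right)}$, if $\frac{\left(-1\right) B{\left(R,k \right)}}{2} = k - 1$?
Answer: $-22380$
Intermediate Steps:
$B{\left(R,k \right)} = 2 - 2 k$ ($B{\left(R,k \right)} = - 2 \left(k - 1\right) = - 2 \left(-1 + k\right) = 2 - 2 k$)
$\left(463 + 283\right) B{\left(20,16 \right)} = \left(463 + 283\right) \left(2 - 32\right) = 746 \left(2 - 32\right) = 746 \left(-30\right) = -22380$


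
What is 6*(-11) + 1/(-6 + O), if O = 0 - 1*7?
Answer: -859/13 ≈ -66.077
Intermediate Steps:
O = -7 (O = 0 - 7 = -7)
6*(-11) + 1/(-6 + O) = 6*(-11) + 1/(-6 - 7) = -66 + 1/(-13) = -66 - 1/13 = -859/13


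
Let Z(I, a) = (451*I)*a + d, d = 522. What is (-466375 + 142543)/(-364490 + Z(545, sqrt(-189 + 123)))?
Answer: 487043328/17024275697 + 3618013020*I*sqrt(66)/187267032667 ≈ 0.028609 + 0.15696*I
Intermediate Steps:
Z(I, a) = 522 + 451*I*a (Z(I, a) = (451*I)*a + 522 = 451*I*a + 522 = 522 + 451*I*a)
(-466375 + 142543)/(-364490 + Z(545, sqrt(-189 + 123))) = (-466375 + 142543)/(-364490 + (522 + 451*545*sqrt(-189 + 123))) = -323832/(-364490 + (522 + 451*545*sqrt(-66))) = -323832/(-364490 + (522 + 451*545*(I*sqrt(66)))) = -323832/(-364490 + (522 + 245795*I*sqrt(66))) = -323832/(-363968 + 245795*I*sqrt(66))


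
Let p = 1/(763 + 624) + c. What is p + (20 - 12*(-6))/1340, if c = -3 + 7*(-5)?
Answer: -17624274/464645 ≈ -37.931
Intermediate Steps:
c = -38 (c = -3 - 35 = -38)
p = -52705/1387 (p = 1/(763 + 624) - 38 = 1/1387 - 38 = -52705/1387 ≈ -37.999)
p + (20 - 12*(-6))/1340 = -52705/1387 + (20 - 12*(-6))/1340 = -52705/1387 + (20 + 72)/1340 = -52705/1387 + (1/1340)*92 = -52705/1387 + 23/335 = -17624274/464645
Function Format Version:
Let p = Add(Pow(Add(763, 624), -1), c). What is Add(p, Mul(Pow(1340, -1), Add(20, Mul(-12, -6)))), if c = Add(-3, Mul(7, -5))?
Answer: Rational(-17624274, 464645) ≈ -37.931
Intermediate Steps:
c = -38 (c = Add(-3, -35) = -38)
p = Rational(-52705, 1387) (p = Add(Pow(Add(763, 624), -1), -38) = Add(Pow(1387, -1), -38) = Add(Rational(1, 1387), -38) = Rational(-52705, 1387) ≈ -37.999)
Add(p, Mul(Pow(1340, -1), Add(20, Mul(-12, -6)))) = Add(Rational(-52705, 1387), Mul(Pow(1340, -1), Add(20, Mul(-12, -6)))) = Add(Rational(-52705, 1387), Mul(Rational(1, 1340), Add(20, 72))) = Add(Rational(-52705, 1387), Mul(Rational(1, 1340), 92)) = Add(Rational(-52705, 1387), Rational(23, 335)) = Rational(-17624274, 464645)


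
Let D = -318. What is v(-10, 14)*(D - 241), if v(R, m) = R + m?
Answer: -2236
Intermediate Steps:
v(-10, 14)*(D - 241) = (-10 + 14)*(-318 - 241) = 4*(-559) = -2236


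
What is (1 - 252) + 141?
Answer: -110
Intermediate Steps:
(1 - 252) + 141 = -251 + 141 = -110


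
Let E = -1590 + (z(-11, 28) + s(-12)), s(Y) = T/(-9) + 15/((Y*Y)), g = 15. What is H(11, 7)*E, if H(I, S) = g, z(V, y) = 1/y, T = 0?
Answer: -2670965/112 ≈ -23848.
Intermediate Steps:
H(I, S) = 15
s(Y) = 15/Y² (s(Y) = 0/(-9) + 15/((Y*Y)) = 0*(-⅑) + 15/(Y²) = 0 + 15/Y² = 15/Y²)
E = -534193/336 (E = -1590 + (1/28 + 15/(-12)²) = -1590 + (1/28 + 15*(1/144)) = -1590 + (1/28 + 5/48) = -1590 + 47/336 = -534193/336 ≈ -1589.9)
H(11, 7)*E = 15*(-534193/336) = -2670965/112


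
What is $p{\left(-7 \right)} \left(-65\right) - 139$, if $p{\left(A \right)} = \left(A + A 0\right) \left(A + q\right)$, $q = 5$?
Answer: $-1049$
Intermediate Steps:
$p{\left(A \right)} = A \left(5 + A\right)$ ($p{\left(A \right)} = \left(A + A 0\right) \left(A + 5\right) = \left(A + 0\right) \left(5 + A\right) = A \left(5 + A\right)$)
$p{\left(-7 \right)} \left(-65\right) - 139 = - 7 \left(5 - 7\right) \left(-65\right) - 139 = \left(-7\right) \left(-2\right) \left(-65\right) - 139 = 14 \left(-65\right) - 139 = -910 - 139 = -1049$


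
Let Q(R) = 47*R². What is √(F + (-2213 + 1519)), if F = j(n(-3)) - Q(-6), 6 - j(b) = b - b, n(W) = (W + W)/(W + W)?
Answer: 2*I*√595 ≈ 48.785*I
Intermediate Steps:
n(W) = 1 (n(W) = (2*W)/((2*W)) = (2*W)*(1/(2*W)) = 1)
j(b) = 6 (j(b) = 6 - (b - b) = 6 - 1*0 = 6 + 0 = 6)
F = -1686 (F = 6 - 47*(-6)² = 6 - 47*36 = 6 - 1*1692 = 6 - 1692 = -1686)
√(F + (-2213 + 1519)) = √(-1686 + (-2213 + 1519)) = √(-1686 - 694) = √(-2380) = 2*I*√595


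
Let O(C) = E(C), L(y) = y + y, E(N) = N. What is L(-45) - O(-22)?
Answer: -68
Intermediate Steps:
L(y) = 2*y
O(C) = C
L(-45) - O(-22) = 2*(-45) - 1*(-22) = -90 + 22 = -68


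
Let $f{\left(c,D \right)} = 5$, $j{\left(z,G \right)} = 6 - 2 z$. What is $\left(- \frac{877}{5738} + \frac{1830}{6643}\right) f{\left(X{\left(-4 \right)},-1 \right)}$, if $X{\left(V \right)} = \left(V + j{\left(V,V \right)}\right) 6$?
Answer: $\frac{23373145}{38117534} \approx 0.61319$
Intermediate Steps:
$X{\left(V \right)} = 36 - 6 V$ ($X{\left(V \right)} = \left(V - \left(-6 + 2 V\right)\right) 6 = \left(6 - V\right) 6 = 36 - 6 V$)
$\left(- \frac{877}{5738} + \frac{1830}{6643}\right) f{\left(X{\left(-4 \right)},-1 \right)} = \left(- \frac{877}{5738} + \frac{1830}{6643}\right) 5 = \frac{4674629}{38117534} \cdot 5 = \frac{23373145}{38117534}$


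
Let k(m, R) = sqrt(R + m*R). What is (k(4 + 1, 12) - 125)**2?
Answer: 15697 - 1500*sqrt(2) ≈ 13576.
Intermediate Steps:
k(m, R) = sqrt(R + R*m)
(k(4 + 1, 12) - 125)**2 = (sqrt(12*(1 + (4 + 1))) - 125)**2 = (sqrt(12*(1 + 5)) - 125)**2 = (sqrt(12*6) - 125)**2 = (sqrt(72) - 125)**2 = (6*sqrt(2) - 125)**2 = (-125 + 6*sqrt(2))**2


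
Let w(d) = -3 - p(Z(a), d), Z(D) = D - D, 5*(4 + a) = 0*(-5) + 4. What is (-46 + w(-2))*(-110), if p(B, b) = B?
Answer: 5390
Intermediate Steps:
a = -16/5 (a = -4 + (0*(-5) + 4)/5 = -4 + (0 + 4)/5 = -4 + (⅕)*4 = -4 + ⅘ = -16/5 ≈ -3.2000)
Z(D) = 0
w(d) = -3 (w(d) = -3 - 1*0 = -3 + 0 = -3)
(-46 + w(-2))*(-110) = (-46 - 3)*(-110) = -49*(-110) = 5390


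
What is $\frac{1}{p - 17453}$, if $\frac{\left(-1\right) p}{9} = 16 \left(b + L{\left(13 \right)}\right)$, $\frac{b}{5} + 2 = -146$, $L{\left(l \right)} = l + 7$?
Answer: $\frac{1}{86227} \approx 1.1597 \cdot 10^{-5}$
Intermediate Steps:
$L{\left(l \right)} = 7 + l$
$b = -740$ ($b = -10 + 5 \left(-146\right) = -10 - 730 = -740$)
$p = 103680$ ($p = - 9 \cdot 16 \left(-740 + \left(7 + 13\right)\right) = - 9 \cdot 16 \left(-740 + 20\right) = - 9 \cdot 16 \left(-720\right) = \left(-9\right) \left(-11520\right) = 103680$)
$\frac{1}{p - 17453} = \frac{1}{103680 - 17453} = \frac{1}{86227}$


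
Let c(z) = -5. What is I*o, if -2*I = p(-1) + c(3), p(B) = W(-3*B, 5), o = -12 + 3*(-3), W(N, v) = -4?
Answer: -189/2 ≈ -94.500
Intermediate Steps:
o = -21 (o = -12 - 9 = -21)
p(B) = -4
I = 9/2 (I = -(-4 - 5)/2 = -1/2*(-9) = 9/2 ≈ 4.5000)
I*o = (9/2)*(-21) = -189/2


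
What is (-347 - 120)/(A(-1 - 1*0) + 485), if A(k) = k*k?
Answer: -467/486 ≈ -0.96091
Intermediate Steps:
A(k) = k²
(-347 - 120)/(A(-1 - 1*0) + 485) = (-347 - 120)/((-1 - 1*0)² + 485) = -467/((-1 + 0)² + 485) = -467/((-1)² + 485) = -467/(1 + 485) = -467/486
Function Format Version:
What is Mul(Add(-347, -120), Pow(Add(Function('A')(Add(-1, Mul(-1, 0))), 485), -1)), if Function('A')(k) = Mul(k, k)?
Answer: Rational(-467, 486) ≈ -0.96091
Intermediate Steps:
Function('A')(k) = Pow(k, 2)
Mul(Add(-347, -120), Pow(Add(Function('A')(Add(-1, Mul(-1, 0))), 485), -1)) = Mul(Add(-347, -120), Pow(Add(Pow(Add(-1, Mul(-1, 0)), 2), 485), -1)) = Mul(-467, Pow(Add(Pow(Add(-1, 0), 2), 485), -1)) = Mul(-467, Pow(Add(Pow(-1, 2), 485), -1)) = Mul(-467, Pow(Add(1, 485), -1)) = Mul(-467, Pow(486, -1)) = Mul(-467, Rational(1, 486)) = Rational(-467, 486)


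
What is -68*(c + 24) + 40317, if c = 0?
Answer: 38685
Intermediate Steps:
-68*(c + 24) + 40317 = -68*(0 + 24) + 40317 = -68*24 + 40317 = -1632 + 40317 = 38685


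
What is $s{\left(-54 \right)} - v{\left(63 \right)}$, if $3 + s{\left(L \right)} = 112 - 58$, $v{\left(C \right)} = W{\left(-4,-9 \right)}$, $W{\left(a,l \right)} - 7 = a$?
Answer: $48$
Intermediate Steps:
$W{\left(a,l \right)} = 7 + a$
$v{\left(C \right)} = 3$ ($v{\left(C \right)} = 7 - 4 = 3$)
$s{\left(L \right)} = 51$ ($s{\left(L \right)} = -3 + \left(112 - 58\right) = -3 + 54 = 51$)
$s{\left(-54 \right)} - v{\left(63 \right)} = 51 - 3 = 48$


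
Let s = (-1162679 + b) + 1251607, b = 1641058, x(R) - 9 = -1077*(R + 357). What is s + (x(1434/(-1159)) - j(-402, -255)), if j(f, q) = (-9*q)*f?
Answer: 2630267682/1159 ≈ 2.2694e+6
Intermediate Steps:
x(R) = -384480 - 1077*R (x(R) = 9 - 1077*(R + 357) = 9 - 1077*(357 + R) = 9 + (-384489 - 1077*R) = -384480 - 1077*R)
j(f, q) = -9*f*q
s = 1729986 (s = (-1162679 + 1641058) + 1251607 = 478379 + 1251607 = 1729986)
s + (x(1434/(-1159)) - j(-402, -255)) = 1729986 + ((-384480 - 1544418/(-1159)) - (-9)*(-402)*(-255)) = 1729986 + ((-384480 - 1544418*(-1)/1159) - 1*(-922590)) = 1729986 + ((-384480 - 1077*(-1434/1159)) + 922590) = 1729986 + ((-384480 + 1544418/1159) + 922590) = 1729986 + (-444067902/1159 + 922590) = 1729986 + 625213908/1159 = 2630267682/1159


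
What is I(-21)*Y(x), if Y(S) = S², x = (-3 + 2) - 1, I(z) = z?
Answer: -84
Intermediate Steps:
x = -2 (x = -1 - 1 = -2)
I(-21)*Y(x) = -21*(-2)² = -21*4 = -84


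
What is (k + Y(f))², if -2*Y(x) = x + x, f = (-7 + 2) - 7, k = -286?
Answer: 75076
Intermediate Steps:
f = -12 (f = -5 - 7 = -12)
Y(x) = -x (Y(x) = -(x + x)/2 = -x)
(k + Y(f))² = (-286 - 1*(-12))² = (-286 + 12)² = (-274)² = 75076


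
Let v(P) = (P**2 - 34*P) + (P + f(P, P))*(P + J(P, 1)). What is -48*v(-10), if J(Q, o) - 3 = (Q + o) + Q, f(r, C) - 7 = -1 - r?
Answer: -13632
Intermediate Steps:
f(r, C) = 6 - r (f(r, C) = 7 + (-1 - r) = 6 - r)
J(Q, o) = 3 + o + 2*Q (J(Q, o) = 3 + ((Q + o) + Q) = 3 + (o + 2*Q) = 3 + o + 2*Q)
v(P) = 24 + P**2 - 16*P (v(P) = (P**2 - 34*P) + (P + (6 - P))*(P + (3 + 1 + 2*P)) = (P**2 - 34*P) + 6*(P + (4 + 2*P)) = (P**2 - 34*P) + 6*(4 + 3*P) = (P**2 - 34*P) + (24 + 18*P) = 24 + P**2 - 16*P)
-48*v(-10) = -48*(24 + (-10)**2 - 16*(-10)) = -48*(24 + 100 + 160) = -48*284 = -13632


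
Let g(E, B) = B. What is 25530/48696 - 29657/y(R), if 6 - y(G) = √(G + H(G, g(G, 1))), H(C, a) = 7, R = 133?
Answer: 90288737/52754 + 29657*√35/52 ≈ 5085.6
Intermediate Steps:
y(G) = 6 - √(7 + G) (y(G) = 6 - √(G + 7) = 6 - √(7 + G))
25530/48696 - 29657/y(R) = 25530/48696 - 29657/(6 - √(7 + 133)) = 25530*(1/48696) - 29657/(6 - √140) = 4255/8116 - 29657/(6 - 2*√35)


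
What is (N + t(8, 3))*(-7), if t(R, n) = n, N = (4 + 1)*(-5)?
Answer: 154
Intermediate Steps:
N = -25 (N = 5*(-5) = -25)
(N + t(8, 3))*(-7) = (-25 + 3)*(-7) = -22*(-7) = 154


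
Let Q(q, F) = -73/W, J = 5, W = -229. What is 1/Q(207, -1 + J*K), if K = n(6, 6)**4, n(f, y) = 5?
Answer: 229/73 ≈ 3.1370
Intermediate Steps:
K = 625 (K = 5**4 = 625)
Q(q, F) = 73/229 (Q(q, F) = -73/(-229) = -73*(-1/229) = 73/229)
1/Q(207, -1 + J*K) = 1/(73/229) = 229/73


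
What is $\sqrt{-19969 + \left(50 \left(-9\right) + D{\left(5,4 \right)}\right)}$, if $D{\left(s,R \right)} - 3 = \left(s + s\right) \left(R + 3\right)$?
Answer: $i \sqrt{20346} \approx 142.64 i$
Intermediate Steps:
$D{\left(s,R \right)} = 3 + 2 s \left(3 + R\right)$ ($D{\left(s,R \right)} = 3 + \left(s + s\right) \left(R + 3\right) = 3 + 2 s \left(3 + R\right)$)
$\sqrt{-19969 + \left(50 \left(-9\right) + D{\left(5,4 \right)}\right)} = \sqrt{-19969 + \left(50 \left(-9\right) + \left(3 + 6 \cdot 5 + 2 \cdot 4 \cdot 5\right)\right)} = \sqrt{-19969 + \left(-450 + \left(3 + 30 + 40\right)\right)} = \sqrt{-19969 + \left(-450 + 73\right)} = \sqrt{-19969 - 377} = \sqrt{-20346} = i \sqrt{20346}$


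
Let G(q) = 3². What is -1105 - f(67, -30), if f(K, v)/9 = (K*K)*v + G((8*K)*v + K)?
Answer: 1210844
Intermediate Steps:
G(q) = 9
f(K, v) = 81 + 9*v*K² (f(K, v) = 9*((K*K)*v + 9) = 9*(K²*v + 9) = 9*(v*K² + 9) = 9*(9 + v*K²) = 81 + 9*v*K²)
-1105 - f(67, -30) = -1105 - (81 + 9*(-30)*67²) = -1105 - (81 + 9*(-30)*4489) = -1105 - (81 - 1212030) = -1105 - 1*(-1211949) = -1105 + 1211949 = 1210844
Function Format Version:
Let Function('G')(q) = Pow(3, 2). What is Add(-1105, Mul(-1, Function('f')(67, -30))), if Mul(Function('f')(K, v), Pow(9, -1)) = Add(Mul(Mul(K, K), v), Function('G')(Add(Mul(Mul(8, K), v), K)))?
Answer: 1210844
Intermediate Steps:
Function('G')(q) = 9
Function('f')(K, v) = Add(81, Mul(9, v, Pow(K, 2))) (Function('f')(K, v) = Mul(9, Add(Mul(Mul(K, K), v), 9)) = Mul(9, Add(Mul(Pow(K, 2), v), 9)) = Mul(9, Add(Mul(v, Pow(K, 2)), 9)) = Mul(9, Add(9, Mul(v, Pow(K, 2)))) = Add(81, Mul(9, v, Pow(K, 2))))
Add(-1105, Mul(-1, Function('f')(67, -30))) = Add(-1105, Mul(-1, Add(81, Mul(9, -30, Pow(67, 2))))) = Add(-1105, Mul(-1, Add(81, Mul(9, -30, 4489)))) = Add(-1105, Mul(-1, Add(81, -1212030))) = Add(-1105, Mul(-1, -1211949)) = Add(-1105, 1211949) = 1210844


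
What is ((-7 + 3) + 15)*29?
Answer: 319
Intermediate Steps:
((-7 + 3) + 15)*29 = (-4 + 15)*29 = 11*29 = 319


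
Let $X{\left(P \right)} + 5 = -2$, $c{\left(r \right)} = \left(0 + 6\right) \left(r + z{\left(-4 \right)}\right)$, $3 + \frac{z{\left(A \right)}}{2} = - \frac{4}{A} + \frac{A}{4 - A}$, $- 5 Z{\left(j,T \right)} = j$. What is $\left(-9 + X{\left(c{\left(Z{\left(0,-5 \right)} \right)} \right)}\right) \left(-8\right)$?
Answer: $128$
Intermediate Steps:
$Z{\left(j,T \right)} = - \frac{j}{5}$
$z{\left(A \right)} = -6 - \frac{8}{A} + \frac{2 A}{4 - A}$ ($z{\left(A \right)} = -6 + 2 \left(- \frac{4}{A} + \frac{A}{4 - A}\right) = -6 + \left(- \frac{8}{A} + \frac{2 A}{4 - A}\right) = -6 - \frac{8}{A} + \frac{2 A}{4 - A}$)
$c{\left(r \right)} = -30 + 6 r$ ($c{\left(r \right)} = \left(0 + 6\right) \left(r + \frac{8 \left(4 - \left(-4\right)^{2} + 2 \left(-4\right)\right)}{\left(-4\right) \left(-4 - 4\right)}\right) = 6 \left(r + 8 \left(- \frac{1}{4}\right) \frac{1}{-8} \left(4 - 16 - 8\right)\right) = 6 \left(r + 8 \left(- \frac{1}{4}\right) \left(- \frac{1}{8}\right) \left(4 - 16 - 8\right)\right) = 6 \left(r + 8 \left(- \frac{1}{4}\right) \left(- \frac{1}{8}\right) \left(-20\right)\right) = 6 \left(r - 5\right) = 6 \left(-5 + r\right) = -30 + 6 r$)
$X{\left(P \right)} = -7$ ($X{\left(P \right)} = -5 - 2 = -7$)
$\left(-9 + X{\left(c{\left(Z{\left(0,-5 \right)} \right)} \right)}\right) \left(-8\right) = \left(-9 - 7\right) \left(-8\right) = \left(-16\right) \left(-8\right) = 128$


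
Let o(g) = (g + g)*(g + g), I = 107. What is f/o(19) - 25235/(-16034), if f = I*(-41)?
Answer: -16950909/11576548 ≈ -1.4642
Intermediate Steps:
o(g) = 4*g² (o(g) = (2*g)*(2*g) = 4*g²)
f = -4387 (f = 107*(-41) = -4387)
f/o(19) - 25235/(-16034) = -4387/(4*19²) - 25235/(-16034) = -4387/(4*361) - 25235*(-1/16034) = -4387/1444 + 25235/16034 = -16950909/11576548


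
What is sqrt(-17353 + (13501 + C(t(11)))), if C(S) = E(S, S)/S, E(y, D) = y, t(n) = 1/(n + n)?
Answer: I*sqrt(3851) ≈ 62.056*I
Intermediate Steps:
t(n) = 1/(2*n)
C(S) = 1 (C(S) = S/S = 1)
sqrt(-17353 + (13501 + C(t(11)))) = sqrt(-17353 + (13501 + 1)) = sqrt(-17353 + 13502) = sqrt(-3851) = I*sqrt(3851)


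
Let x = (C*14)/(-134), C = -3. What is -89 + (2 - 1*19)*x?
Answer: -6320/67 ≈ -94.328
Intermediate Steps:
x = 21/67 (x = -3*14/(-134) = -42*(-1/134) = 21/67 ≈ 0.31343)
-89 + (2 - 1*19)*x = -89 + (2 - 1*19)*(21/67) = -89 + (2 - 19)*(21/67) = -89 - 17*21/67 = -89 - 357/67 = -6320/67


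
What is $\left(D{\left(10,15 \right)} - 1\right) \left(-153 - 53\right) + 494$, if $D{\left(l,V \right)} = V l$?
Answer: $-30200$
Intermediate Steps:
$\left(D{\left(10,15 \right)} - 1\right) \left(-153 - 53\right) + 494 = \left(15 \cdot 10 - 1\right) \left(-153 - 53\right) + 494 = \left(150 - 1\right) \left(-206\right) + 494 = 149 \left(-206\right) + 494 = -30694 + 494 = -30200$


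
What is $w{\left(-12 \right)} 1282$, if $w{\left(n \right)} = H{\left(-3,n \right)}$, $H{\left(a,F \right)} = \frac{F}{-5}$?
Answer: $\frac{15384}{5} \approx 3076.8$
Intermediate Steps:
$H{\left(a,F \right)} = - \frac{F}{5}$ ($H{\left(a,F \right)} = F \left(- \frac{1}{5}\right) = - \frac{F}{5}$)
$w{\left(n \right)} = - \frac{n}{5}$
$w{\left(-12 \right)} 1282 = \left(- \frac{1}{5}\right) \left(-12\right) 1282 = \frac{12}{5} \cdot 1282 = \frac{15384}{5}$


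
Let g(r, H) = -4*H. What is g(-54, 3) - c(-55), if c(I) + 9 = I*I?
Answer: -3028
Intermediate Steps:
c(I) = -9 + I**2 (c(I) = -9 + I*I = -9 + I**2)
g(-54, 3) - c(-55) = -4*3 - (-9 + (-55)**2) = -12 - (-9 + 3025) = -12 - 1*3016 = -12 - 3016 = -3028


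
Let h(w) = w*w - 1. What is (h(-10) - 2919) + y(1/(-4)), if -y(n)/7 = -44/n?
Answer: -4052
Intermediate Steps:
y(n) = 308/n (y(n) = -(-308)/n = 308/n)
h(w) = -1 + w**2 (h(w) = w**2 - 1 = -1 + w**2)
(h(-10) - 2919) + y(1/(-4)) = ((-1 + (-10)**2) - 2919) + 308/(1/(-4)) = ((-1 + 100) - 2919) + 308/(-1/4) = (99 - 2919) + 308*(-4) = -2820 - 1232 = -4052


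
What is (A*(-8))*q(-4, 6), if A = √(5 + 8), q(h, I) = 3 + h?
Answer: 8*√13 ≈ 28.844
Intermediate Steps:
A = √13 ≈ 3.6056
(A*(-8))*q(-4, 6) = (√13*(-8))*(3 - 4) = -8*√13*(-1) = 8*√13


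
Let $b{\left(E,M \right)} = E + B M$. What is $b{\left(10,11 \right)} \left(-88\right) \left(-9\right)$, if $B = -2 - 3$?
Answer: $-35640$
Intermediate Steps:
$B = -5$
$b{\left(E,M \right)} = E - 5 M$
$b{\left(10,11 \right)} \left(-88\right) \left(-9\right) = \left(10 - 55\right) \left(-88\right) \left(-9\right) = \left(-45\right) \left(-88\right) \left(-9\right) = 3960 \left(-9\right) = -35640$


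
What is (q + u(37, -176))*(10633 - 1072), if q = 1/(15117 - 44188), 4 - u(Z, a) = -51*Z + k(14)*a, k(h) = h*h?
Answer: 10113687717036/29071 ≈ 3.4790e+8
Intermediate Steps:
k(h) = h**2
u(Z, a) = 4 - 196*a + 51*Z (u(Z, a) = 4 - (-51*Z + 14**2*a) = 4 - (-51*Z + 196*a) = 4 + (-196*a + 51*Z) = 4 - 196*a + 51*Z)
q = -1/29071 (q = 1/(-29071) = -1/29071 ≈ -3.4399e-5)
(q + u(37, -176))*(10633 - 1072) = (-1/29071 + (4 - 196*(-176) + 51*37))*(10633 - 1072) = (-1/29071 + (4 + 34496 + 1887))*9561 = (-1/29071 + 36387)*9561 = (1057806476/29071)*9561 = 10113687717036/29071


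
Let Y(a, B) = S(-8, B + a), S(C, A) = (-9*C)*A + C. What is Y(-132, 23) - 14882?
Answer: -22738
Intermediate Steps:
S(C, A) = C - 9*A*C (S(C, A) = -9*A*C + C = C - 9*A*C)
Y(a, B) = -8 + 72*B + 72*a (Y(a, B) = -8*(1 - 9*(B + a)) = -8*(1 + (-9*B - 9*a)) = -8*(1 - 9*B - 9*a) = -8 + 72*B + 72*a)
Y(-132, 23) - 14882 = (-8 + 72*23 + 72*(-132)) - 14882 = (-8 + 1656 - 9504) - 14882 = -7856 - 14882 = -22738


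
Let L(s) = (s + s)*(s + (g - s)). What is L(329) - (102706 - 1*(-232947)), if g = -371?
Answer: -579771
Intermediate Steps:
L(s) = -742*s (L(s) = (s + s)*(s + (-371 - s)) = (2*s)*(-371) = -742*s)
L(329) - (102706 - 1*(-232947)) = -742*329 - (102706 - 1*(-232947)) = -244118 - (102706 + 232947) = -244118 - 1*335653 = -244118 - 335653 = -579771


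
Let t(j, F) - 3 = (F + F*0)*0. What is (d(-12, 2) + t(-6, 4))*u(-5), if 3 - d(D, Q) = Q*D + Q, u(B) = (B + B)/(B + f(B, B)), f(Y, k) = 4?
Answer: 280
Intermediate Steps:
u(B) = 2*B/(4 + B) (u(B) = (B + B)/(B + 4) = (2*B)/(4 + B) = 2*B/(4 + B))
t(j, F) = 3 (t(j, F) = 3 + (F + F*0)*0 = 3 + (F + 0)*0 = 3 + F*0 = 3 + 0 = 3)
d(D, Q) = 3 - Q - D*Q (d(D, Q) = 3 - (Q*D + Q) = 3 - (D*Q + Q) = 3 - (Q + D*Q) = 3 + (-Q - D*Q) = 3 - Q - D*Q)
(d(-12, 2) + t(-6, 4))*u(-5) = ((3 - 1*2 - 1*(-12)*2) + 3)*(2*(-5)/(4 - 5)) = ((3 - 2 + 24) + 3)*(2*(-5)/(-1)) = (25 + 3)*(2*(-5)*(-1)) = 28*10 = 280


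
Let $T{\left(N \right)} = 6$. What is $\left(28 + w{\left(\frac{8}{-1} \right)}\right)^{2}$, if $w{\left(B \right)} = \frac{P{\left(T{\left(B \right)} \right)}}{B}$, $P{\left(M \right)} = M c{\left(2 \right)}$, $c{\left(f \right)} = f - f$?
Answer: $784$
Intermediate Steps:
$c{\left(f \right)} = 0$
$P{\left(M \right)} = 0$ ($P{\left(M \right)} = M 0 = 0$)
$w{\left(B \right)} = 0$ ($w{\left(B \right)} = \frac{0}{B} = 0$)
$\left(28 + w{\left(\frac{8}{-1} \right)}\right)^{2} = \left(28 + 0\right)^{2} = 28^{2} = 784$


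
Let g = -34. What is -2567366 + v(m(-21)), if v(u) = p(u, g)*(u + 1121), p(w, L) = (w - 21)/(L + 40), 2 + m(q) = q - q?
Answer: -5143311/2 ≈ -2.5717e+6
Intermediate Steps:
m(q) = -2 (m(q) = -2 + (q - q) = -2 + 0 = -2)
p(w, L) = (-21 + w)/(40 + L)
v(u) = (1121 + u)*(-7/2 + u/6) (v(u) = ((-21 + u)/(40 - 34))*(u + 1121) = ((-21 + u)/6)*(1121 + u) = (-7/2 + u/6)*(1121 + u) = (1121 + u)*(-7/2 + u/6))
-2567366 + v(m(-21)) = -2567366 + (-21 - 2)*(1121 - 2)/6 = -2567366 + (⅙)*(-23)*1119 = -2567366 - 8579/2 = -5143311/2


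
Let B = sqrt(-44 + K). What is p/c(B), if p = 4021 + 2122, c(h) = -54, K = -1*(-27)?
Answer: -6143/54 ≈ -113.76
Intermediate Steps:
K = 27
B = I*sqrt(17) (B = sqrt(-44 + 27) = sqrt(-17) = I*sqrt(17) ≈ 4.1231*I)
p = 6143
p/c(B) = 6143/(-54) = 6143*(-1/54) = -6143/54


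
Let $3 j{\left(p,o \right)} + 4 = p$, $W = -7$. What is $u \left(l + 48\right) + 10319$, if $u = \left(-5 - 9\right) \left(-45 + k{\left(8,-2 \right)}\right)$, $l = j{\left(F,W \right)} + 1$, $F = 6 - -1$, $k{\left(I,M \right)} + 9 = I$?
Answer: $42519$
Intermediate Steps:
$k{\left(I,M \right)} = -9 + I$
$F = 7$ ($F = 6 + 1 = 7$)
$j{\left(p,o \right)} = - \frac{4}{3} + \frac{p}{3}$
$l = 2$ ($l = \left(- \frac{4}{3} + \frac{1}{3} \cdot 7\right) + 1 = \left(- \frac{4}{3} + \frac{7}{3}\right) + 1 = 1 + 1 = 2$)
$u = 644$ ($u = \left(-5 - 9\right) \left(-45 + \left(-9 + 8\right)\right) = - 14 \left(-45 - 1\right) = \left(-14\right) \left(-46\right) = 644$)
$u \left(l + 48\right) + 10319 = 644 \left(2 + 48\right) + 10319 = 644 \cdot 50 + 10319 = 32200 + 10319 = 42519$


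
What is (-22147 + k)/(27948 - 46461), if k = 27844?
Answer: -633/2057 ≈ -0.30773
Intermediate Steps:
(-22147 + k)/(27948 - 46461) = (-22147 + 27844)/(27948 - 46461) = 5697/(-18513) = 5697*(-1/18513) = -633/2057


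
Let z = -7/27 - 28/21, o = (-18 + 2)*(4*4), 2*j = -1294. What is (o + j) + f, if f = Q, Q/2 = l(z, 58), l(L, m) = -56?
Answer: -1015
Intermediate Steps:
j = -647 (j = (½)*(-1294) = -647)
o = -256 (o = -16*16 = -256)
z = -43/27 (z = -7*1/27 - 28*1/21 = -7/27 - 4/3 = -43/27 ≈ -1.5926)
Q = -112 (Q = 2*(-56) = -112)
f = -112
(o + j) + f = (-256 - 647) - 112 = -903 - 112 = -1015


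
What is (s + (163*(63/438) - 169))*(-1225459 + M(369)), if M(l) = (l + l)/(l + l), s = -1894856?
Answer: 169523871519483/73 ≈ 2.3222e+12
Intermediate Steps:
M(l) = 1 (M(l) = (2*l)/((2*l)) = (2*l)*(1/(2*l)) = 1)
(s + (163*(63/438) - 169))*(-1225459 + M(369)) = (-1894856 + (163*(63/438) - 169))*(-1225459 + 1) = (-1894856 + (163*(63*(1/438)) - 169))*(-1225458) = (-1894856 + (163*(21/146) - 169))*(-1225458) = (-1894856 + (3423/146 - 169))*(-1225458) = (-1894856 - 21251/146)*(-1225458) = -276670227/146*(-1225458) = 169523871519483/73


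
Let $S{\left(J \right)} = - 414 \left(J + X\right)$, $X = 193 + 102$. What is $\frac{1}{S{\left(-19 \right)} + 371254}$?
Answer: $\frac{1}{256990} \approx 3.8912 \cdot 10^{-6}$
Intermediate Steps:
$X = 295$
$S{\left(J \right)} = -122130 - 414 J$ ($S{\left(J \right)} = - 414 \left(J + 295\right) = - 414 \left(295 + J\right) = -122130 - 414 J$)
$\frac{1}{S{\left(-19 \right)} + 371254} = \frac{1}{\left(-122130 - -7866\right) + 371254} = \frac{1}{\left(-122130 + 7866\right) + 371254} = \frac{1}{-114264 + 371254} = \frac{1}{256990}$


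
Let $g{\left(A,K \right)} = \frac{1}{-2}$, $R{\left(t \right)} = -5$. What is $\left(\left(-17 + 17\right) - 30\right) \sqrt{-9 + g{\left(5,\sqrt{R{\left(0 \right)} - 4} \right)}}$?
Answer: $- 15 i \sqrt{38} \approx - 92.466 i$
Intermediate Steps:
$g{\left(A,K \right)} = - \frac{1}{2}$
$\left(\left(-17 + 17\right) - 30\right) \sqrt{-9 + g{\left(5,\sqrt{R{\left(0 \right)} - 4} \right)}} = \left(\left(-17 + 17\right) - 30\right) \sqrt{-9 - \frac{1}{2}} = \left(0 - 30\right) \sqrt{- \frac{19}{2}} = - 30 \frac{i \sqrt{38}}{2} = - 15 i \sqrt{38}$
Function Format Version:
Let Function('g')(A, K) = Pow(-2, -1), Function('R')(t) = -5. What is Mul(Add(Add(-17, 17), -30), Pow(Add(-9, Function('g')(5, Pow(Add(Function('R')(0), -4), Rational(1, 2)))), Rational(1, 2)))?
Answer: Mul(-15, I, Pow(38, Rational(1, 2))) ≈ Mul(-92.466, I)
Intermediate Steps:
Function('g')(A, K) = Rational(-1, 2)
Mul(Add(Add(-17, 17), -30), Pow(Add(-9, Function('g')(5, Pow(Add(Function('R')(0), -4), Rational(1, 2)))), Rational(1, 2))) = Mul(Add(Add(-17, 17), -30), Pow(Add(-9, Rational(-1, 2)), Rational(1, 2))) = Mul(Add(0, -30), Pow(Rational(-19, 2), Rational(1, 2))) = Mul(-30, Mul(Rational(1, 2), I, Pow(38, Rational(1, 2)))) = Mul(-15, I, Pow(38, Rational(1, 2)))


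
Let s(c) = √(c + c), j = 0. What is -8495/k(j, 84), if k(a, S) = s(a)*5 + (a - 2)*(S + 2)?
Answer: 8495/172 ≈ 49.390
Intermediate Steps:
s(c) = √2*√c (s(c) = √(2*c) = √2*√c)
k(a, S) = (-2 + a)*(2 + S) + 5*√2*√a (k(a, S) = (√2*√a)*5 + (a - 2)*(S + 2) = 5*√2*√a + (-2 + a)*(2 + S) = (-2 + a)*(2 + S) + 5*√2*√a)
-8495/k(j, 84) = -8495/(-4 - 2*84 + 2*0 + 84*0 + 5*√2*√0) = -8495/(-4 - 168 + 0 + 0 + 5*√2*0) = -8495/(-4 - 168 + 0 + 0 + 0) = -8495/(-172) = -8495*(-1/172) = 8495/172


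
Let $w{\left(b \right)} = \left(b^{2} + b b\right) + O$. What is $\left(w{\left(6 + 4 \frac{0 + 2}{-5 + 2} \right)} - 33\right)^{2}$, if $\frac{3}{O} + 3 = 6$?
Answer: $\frac{7744}{81} \approx 95.605$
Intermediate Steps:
$O = 1$ ($O = \frac{3}{-3 + 6} = \frac{3}{3} = 3 \cdot \frac{1}{3} = 1$)
$w{\left(b \right)} = 1 + 2 b^{2}$ ($w{\left(b \right)} = \left(b^{2} + b b\right) + 1 = \left(b^{2} + b^{2}\right) + 1 = 2 b^{2} + 1 = 1 + 2 b^{2}$)
$\left(w{\left(6 + 4 \frac{0 + 2}{-5 + 2} \right)} - 33\right)^{2} = \left(\left(1 + 2 \left(6 + 4 \frac{0 + 2}{-5 + 2}\right)^{2}\right) - 33\right)^{2} = \left(\left(1 + 2 \left(6 + 4 \frac{2}{-3}\right)^{2}\right) - 33\right)^{2} = \left(\left(1 + 2 \left(6 + 4 \cdot 2 \left(- \frac{1}{3}\right)\right)^{2}\right) - 33\right)^{2} = \left(\left(1 + 2 \left(6 + 4 \left(- \frac{2}{3}\right)\right)^{2}\right) - 33\right)^{2} = \left(\left(1 + 2 \left(6 - \frac{8}{3}\right)^{2}\right) - 33\right)^{2} = \left(\left(1 + 2 \left(\frac{10}{3}\right)^{2}\right) - 33\right)^{2} = \left(\left(1 + 2 \cdot \frac{100}{9}\right) - 33\right)^{2} = \left(\left(1 + \frac{200}{9}\right) - 33\right)^{2} = \left(\frac{209}{9} - 33\right)^{2} = \left(- \frac{88}{9}\right)^{2} = \frac{7744}{81}$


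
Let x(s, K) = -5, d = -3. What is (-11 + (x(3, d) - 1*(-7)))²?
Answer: 81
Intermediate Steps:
(-11 + (x(3, d) - 1*(-7)))² = (-11 + (-5 - 1*(-7)))² = (-11 + (-5 + 7))² = (-11 + 2)² = (-9)² = 81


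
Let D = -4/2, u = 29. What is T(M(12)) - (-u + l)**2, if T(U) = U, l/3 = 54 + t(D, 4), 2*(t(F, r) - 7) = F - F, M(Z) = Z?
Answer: -23704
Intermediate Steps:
D = -2 (D = -4*1/2 = -2)
t(F, r) = 7 (t(F, r) = 7 + (F - F)/2 = 7 + (1/2)*0 = 7 + 0 = 7)
l = 183 (l = 3*(54 + 7) = 3*61 = 183)
T(M(12)) - (-u + l)**2 = 12 - (-1*29 + 183)**2 = 12 - (-29 + 183)**2 = 12 - 1*154**2 = 12 - 1*23716 = 12 - 23716 = -23704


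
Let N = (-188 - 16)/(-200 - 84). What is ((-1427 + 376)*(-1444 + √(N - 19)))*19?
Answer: 28835236 - 19969*I*√92158/71 ≈ 2.8835e+7 - 85382.0*I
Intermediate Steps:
N = 51/71 (N = -204/(-284) = -204*(-1/284) = 51/71 ≈ 0.71831)
((-1427 + 376)*(-1444 + √(N - 19)))*19 = ((-1427 + 376)*(-1444 + √(51/71 - 19)))*19 = -1051*(-1444 + √(-1298/71))*19 = -1051*(-1444 + I*√92158/71)*19 = (1517644 - 1051*I*√92158/71)*19 = 28835236 - 19969*I*√92158/71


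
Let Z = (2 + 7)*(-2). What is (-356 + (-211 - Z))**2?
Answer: 301401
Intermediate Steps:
Z = -18 (Z = 9*(-2) = -18)
(-356 + (-211 - Z))**2 = (-356 + (-211 - 1*(-18)))**2 = (-356 + (-211 + 18))**2 = (-356 - 193)**2 = (-549)**2 = 301401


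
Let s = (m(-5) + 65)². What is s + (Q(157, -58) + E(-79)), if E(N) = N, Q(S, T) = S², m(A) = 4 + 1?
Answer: 29470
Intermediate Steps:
m(A) = 5
s = 4900 (s = (5 + 65)² = 70² = 4900)
s + (Q(157, -58) + E(-79)) = 4900 + (157² - 79) = 4900 + (24649 - 79) = 4900 + 24570 = 29470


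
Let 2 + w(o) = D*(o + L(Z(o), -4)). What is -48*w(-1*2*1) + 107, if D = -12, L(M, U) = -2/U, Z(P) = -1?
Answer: -661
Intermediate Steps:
w(o) = -8 - 12*o (w(o) = -2 - 12*(o - 2/(-4)) = -2 - 12*(o - 2*(-1/4)) = -2 - 12*(o + 1/2) = -2 - 12*(1/2 + o) = -2 + (-6 - 12*o) = -8 - 12*o)
-48*w(-1*2*1) + 107 = -48*(-8 - 12*(-1*2)) + 107 = -48*(-8 - (-24)) + 107 = -48*(-8 - 12*(-2)) + 107 = -48*(-8 + 24) + 107 = -48*16 + 107 = -768 + 107 = -661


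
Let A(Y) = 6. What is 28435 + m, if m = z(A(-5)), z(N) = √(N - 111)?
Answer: 28435 + I*√105 ≈ 28435.0 + 10.247*I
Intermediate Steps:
z(N) = √(-111 + N)
m = I*√105 (m = √(-111 + 6) = √(-105) = I*√105 ≈ 10.247*I)
28435 + m = 28435 + I*√105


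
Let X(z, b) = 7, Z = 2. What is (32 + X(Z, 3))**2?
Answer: 1521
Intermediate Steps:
(32 + X(Z, 3))**2 = (32 + 7)**2 = 39**2 = 1521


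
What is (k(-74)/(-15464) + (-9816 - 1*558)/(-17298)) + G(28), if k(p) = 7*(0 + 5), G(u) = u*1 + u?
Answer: 2523268223/44582712 ≈ 56.597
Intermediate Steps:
G(u) = 2*u (G(u) = u + u = 2*u)
k(p) = 35 (k(p) = 7*5 = 35)
(k(-74)/(-15464) + (-9816 - 1*558)/(-17298)) + G(28) = (35/(-15464) + (-9816 - 1*558)/(-17298)) + 2*28 = (35*(-1/15464) + (-9816 - 558)*(-1/17298)) + 56 = (-35/15464 - 10374*(-1/17298)) + 56 = (-35/15464 + 1729/2883) + 56 = 26636351/44582712 + 56 = 2523268223/44582712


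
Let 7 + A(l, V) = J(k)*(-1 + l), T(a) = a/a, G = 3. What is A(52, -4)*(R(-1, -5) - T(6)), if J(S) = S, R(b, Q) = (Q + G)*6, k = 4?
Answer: -2561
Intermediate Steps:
R(b, Q) = 18 + 6*Q (R(b, Q) = (Q + 3)*6 = (3 + Q)*6 = 18 + 6*Q)
T(a) = 1
A(l, V) = -11 + 4*l (A(l, V) = -7 + 4*(-1 + l) = -7 + (-4 + 4*l) = -11 + 4*l)
A(52, -4)*(R(-1, -5) - T(6)) = (-11 + 4*52)*((18 + 6*(-5)) - 1*1) = (-11 + 208)*((18 - 30) - 1) = 197*(-12 - 1) = 197*(-13) = -2561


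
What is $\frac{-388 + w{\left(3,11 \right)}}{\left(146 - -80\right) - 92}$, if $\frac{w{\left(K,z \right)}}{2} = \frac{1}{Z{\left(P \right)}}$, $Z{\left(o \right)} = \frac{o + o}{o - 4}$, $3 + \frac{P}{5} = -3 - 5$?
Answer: $- \frac{21281}{7370} \approx -2.8875$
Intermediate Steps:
$P = -55$ ($P = -15 + 5 \left(-3 - 5\right) = -15 + 5 \left(-8\right) = -15 - 40 = -55$)
$Z{\left(o \right)} = \frac{2 o}{-4 + o}$
$w{\left(K,z \right)} = \frac{59}{55}$ ($w{\left(K,z \right)} = \frac{2}{2 \left(-55\right) \frac{1}{-4 - 55}} = \frac{2}{2 \left(-55\right) \frac{1}{-59}} = \frac{2}{2 \left(-55\right) \left(- \frac{1}{59}\right)} = \frac{2}{\frac{110}{59}} = 2 \cdot \frac{59}{110} = \frac{59}{55}$)
$\frac{-388 + w{\left(3,11 \right)}}{\left(146 - -80\right) - 92} = \frac{-388 + \frac{59}{55}}{\left(146 - -80\right) - 92} = - \frac{21281}{55 \left(\left(146 + 80\right) - 92\right)} = - \frac{21281}{55 \left(226 - 92\right)} = - \frac{21281}{55 \cdot 134} = \left(- \frac{21281}{55}\right) \frac{1}{134} = - \frac{21281}{7370}$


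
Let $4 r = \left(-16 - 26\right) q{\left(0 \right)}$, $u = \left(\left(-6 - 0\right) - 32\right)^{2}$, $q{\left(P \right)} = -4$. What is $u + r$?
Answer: $1486$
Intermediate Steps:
$u = 1444$ ($u = \left(\left(-6 + 0\right) - 32\right)^{2} = \left(-6 - 32\right)^{2} = \left(-38\right)^{2} = 1444$)
$r = 42$ ($r = \frac{\left(-16 - 26\right) \left(-4\right)}{4} = \frac{\left(-42\right) \left(-4\right)}{4} = \frac{1}{4} \cdot 168 = 42$)
$u + r = 1444 + 42 = 1486$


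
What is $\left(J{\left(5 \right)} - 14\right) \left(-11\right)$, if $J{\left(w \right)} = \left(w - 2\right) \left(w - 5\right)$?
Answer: $154$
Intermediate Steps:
$J{\left(w \right)} = \left(-5 + w\right) \left(-2 + w\right)$ ($J{\left(w \right)} = \left(-2 + w\right) \left(-5 + w\right) = \left(-5 + w\right) \left(-2 + w\right)$)
$\left(J{\left(5 \right)} - 14\right) \left(-11\right) = \left(\left(10 + 5^{2} - 35\right) - 14\right) \left(-11\right) = \left(\left(10 + 25 - 35\right) - 14\right) \left(-11\right) = \left(0 - 14\right) \left(-11\right) = \left(-14\right) \left(-11\right) = 154$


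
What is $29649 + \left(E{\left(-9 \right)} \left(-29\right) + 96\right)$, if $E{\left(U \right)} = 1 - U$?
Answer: $29455$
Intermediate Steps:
$29649 + \left(E{\left(-9 \right)} \left(-29\right) + 96\right) = 29649 + \left(\left(1 - -9\right) \left(-29\right) + 96\right) = 29649 + \left(\left(1 + 9\right) \left(-29\right) + 96\right) = 29649 + \left(10 \left(-29\right) + 96\right) = 29649 + \left(-290 + 96\right) = 29649 - 194 = 29455$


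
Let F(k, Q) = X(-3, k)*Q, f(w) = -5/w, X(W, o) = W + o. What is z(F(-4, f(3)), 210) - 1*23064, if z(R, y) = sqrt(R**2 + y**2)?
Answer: -23064 + 175*sqrt(13)/3 ≈ -22854.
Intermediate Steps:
F(k, Q) = Q*(-3 + k) (F(k, Q) = (-3 + k)*Q = Q*(-3 + k))
z(F(-4, f(3)), 210) - 1*23064 = sqrt(((-5/3)*(-3 - 4))**2 + 210**2) - 1*23064 = sqrt((-5*1/3*(-7))**2 + 44100) - 23064 = sqrt((-5/3*(-7))**2 + 44100) - 23064 = sqrt((35/3)**2 + 44100) - 23064 = sqrt(1225/9 + 44100) - 23064 = sqrt(398125/9) - 23064 = 175*sqrt(13)/3 - 23064 = -23064 + 175*sqrt(13)/3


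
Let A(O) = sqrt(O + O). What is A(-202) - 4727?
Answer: -4727 + 2*I*sqrt(101) ≈ -4727.0 + 20.1*I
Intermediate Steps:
A(O) = sqrt(2)*sqrt(O) (A(O) = sqrt(2*O) = sqrt(2)*sqrt(O))
A(-202) - 4727 = sqrt(2)*sqrt(-202) - 4727 = sqrt(2)*(I*sqrt(202)) - 4727 = 2*I*sqrt(101) - 4727 = -4727 + 2*I*sqrt(101)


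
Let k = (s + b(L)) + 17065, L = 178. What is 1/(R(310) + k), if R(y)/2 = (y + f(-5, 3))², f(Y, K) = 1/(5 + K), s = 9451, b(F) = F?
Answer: 32/7009569 ≈ 4.5652e-6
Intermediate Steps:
k = 26694 (k = (9451 + 178) + 17065 = 9629 + 17065 = 26694)
R(y) = 2*(⅛ + y)² (R(y) = 2*(y + 1/(5 + 3))² = 2*(y + 1/8)² = 2*(y + ⅛)² = 2*(⅛ + y)²)
1/(R(310) + k) = 1/((1 + 8*310)²/32 + 26694) = 1/((1 + 2480)²/32 + 26694) = 1/((1/32)*2481² + 26694) = 1/((1/32)*6155361 + 26694) = 1/(6155361/32 + 26694) = 1/(7009569/32) = 32/7009569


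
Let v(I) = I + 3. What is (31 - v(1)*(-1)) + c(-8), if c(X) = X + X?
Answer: 19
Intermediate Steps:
c(X) = 2*X
v(I) = 3 + I
(31 - v(1)*(-1)) + c(-8) = (31 - (3 + 1)*(-1)) + 2*(-8) = (31 - 4*(-1)) - 16 = (31 - 1*(-4)) - 16 = (31 + 4) - 16 = 35 - 16 = 19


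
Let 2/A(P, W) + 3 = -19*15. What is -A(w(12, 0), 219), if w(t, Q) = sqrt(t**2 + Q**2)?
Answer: 1/144 ≈ 0.0069444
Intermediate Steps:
w(t, Q) = sqrt(Q**2 + t**2)
A(P, W) = -1/144 (A(P, W) = 2/(-3 - 19*15) = 2/(-3 - 285) = 2/(-288) = 2*(-1/288) = -1/144)
-A(w(12, 0), 219) = -1*(-1/144) = 1/144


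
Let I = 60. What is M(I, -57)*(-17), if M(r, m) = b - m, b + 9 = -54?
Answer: 102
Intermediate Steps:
b = -63 (b = -9 - 54 = -63)
M(r, m) = -63 - m
M(I, -57)*(-17) = (-63 - 1*(-57))*(-17) = (-63 + 57)*(-17) = -6*(-17) = 102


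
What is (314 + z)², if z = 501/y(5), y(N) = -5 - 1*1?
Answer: 212521/4 ≈ 53130.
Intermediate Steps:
y(N) = -6 (y(N) = -5 - 1 = -6)
z = -167/2 (z = 501/(-6) = 501*(-⅙) = -167/2 ≈ -83.500)
(314 + z)² = (314 - 167/2)² = (461/2)² = 212521/4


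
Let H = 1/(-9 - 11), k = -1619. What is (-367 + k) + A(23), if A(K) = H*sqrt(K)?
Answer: -1986 - sqrt(23)/20 ≈ -1986.2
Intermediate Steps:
H = -1/20 (H = 1/(-20) = -1/20 ≈ -0.050000)
A(K) = -sqrt(K)/20
(-367 + k) + A(23) = (-367 - 1619) - sqrt(23)/20 = -1986 - sqrt(23)/20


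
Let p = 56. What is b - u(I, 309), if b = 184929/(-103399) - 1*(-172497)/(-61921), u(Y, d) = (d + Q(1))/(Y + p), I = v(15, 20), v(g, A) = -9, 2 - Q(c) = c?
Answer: -3361285816354/300920765513 ≈ -11.170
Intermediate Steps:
Q(c) = 2 - c
I = -9
u(Y, d) = (1 + d)/(56 + Y) (u(Y, d) = (d + (2 - 1*1))/(Y + 56) = (d + (2 - 1))/(56 + Y) = (d + 1)/(56 + Y) = (1 + d)/(56 + Y))
b = -29287005912/6402569479 (b = 184929*(-1/103399) + 172497*(-1/61921) = -184929/103399 - 172497/61921 = -29287005912/6402569479 ≈ -4.5743)
b - u(I, 309) = -29287005912/6402569479 - (1 + 309)/(56 - 9) = -29287005912/6402569479 - 310/47 = -3361285816354/300920765513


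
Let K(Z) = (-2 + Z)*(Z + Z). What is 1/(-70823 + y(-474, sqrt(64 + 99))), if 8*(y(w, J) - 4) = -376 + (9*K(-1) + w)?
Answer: -2/141837 ≈ -1.4101e-5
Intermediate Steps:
K(Z) = 2*Z*(-2 + Z) (K(Z) = (-2 + Z)*(2*Z) = 2*Z*(-2 + Z))
y(w, J) = -145/4 + w/8 (y(w, J) = 4 + (-376 + (9*(2*(-1)*(-2 - 1)) + w))/8 = 4 + (-376 + (9*(2*(-1)*(-3)) + w))/8 = 4 + (-376 + (9*6 + w))/8 = 4 + (-376 + (54 + w))/8 = 4 + (-322 + w)/8 = 4 + (-161/4 + w/8) = -145/4 + w/8)
1/(-70823 + y(-474, sqrt(64 + 99))) = 1/(-70823 + (-145/4 + (1/8)*(-474))) = 1/(-70823 + (-145/4 - 237/4)) = 1/(-70823 - 191/2) = 1/(-141837/2) = -2/141837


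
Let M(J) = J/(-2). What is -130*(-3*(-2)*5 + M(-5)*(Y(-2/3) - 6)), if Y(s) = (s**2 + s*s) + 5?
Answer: -34775/9 ≈ -3863.9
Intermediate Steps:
M(J) = -J/2 (M(J) = J*(-1/2) = -J/2)
Y(s) = 5 + 2*s**2 (Y(s) = (s**2 + s**2) + 5 = 2*s**2 + 5 = 5 + 2*s**2)
-130*(-3*(-2)*5 + M(-5)*(Y(-2/3) - 6)) = -130*(-3*(-2)*5 + (-1/2*(-5))*((5 + 2*(-2/3)**2) - 6)) = -130*(6*5 + 5*((5 + 2*(-2*1/3)**2) - 6)/2) = -130*(30 + 5*((5 + 2*(-2/3)**2) - 6)/2) = -130*(30 + 5*((5 + 2*(4/9)) - 6)/2) = -130*(30 + 5*((5 + 8/9) - 6)/2) = -130*(30 + 5*(53/9 - 6)/2) = -130*(30 + (5/2)*(-1/9)) = -130*(30 - 5/18) = -130*535/18 = -34775/9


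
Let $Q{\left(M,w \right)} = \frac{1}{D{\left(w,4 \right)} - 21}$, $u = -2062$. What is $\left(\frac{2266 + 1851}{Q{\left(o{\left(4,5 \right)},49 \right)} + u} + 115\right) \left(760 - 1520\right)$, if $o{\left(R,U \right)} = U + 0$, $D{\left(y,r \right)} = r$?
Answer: $- \frac{31690688}{369} \approx -85883.0$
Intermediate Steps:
$o{\left(R,U \right)} = U$
$Q{\left(M,w \right)} = - \frac{1}{17}$ ($Q{\left(M,w \right)} = \frac{1}{4 - 21} = \frac{1}{-17} = - \frac{1}{17}$)
$\left(\frac{2266 + 1851}{Q{\left(o{\left(4,5 \right)},49 \right)} + u} + 115\right) \left(760 - 1520\right) = \left(\frac{2266 + 1851}{- \frac{1}{17} - 2062} + 115\right) \left(760 - 1520\right) = \left(\frac{4117}{- \frac{35055}{17}} + 115\right) \left(-760\right) = \left(4117 \left(- \frac{17}{35055}\right) + 115\right) \left(-760\right) = \left(- \frac{69989}{35055} + 115\right) \left(-760\right) = \frac{3961336}{35055} \left(-760\right) = - \frac{31690688}{369}$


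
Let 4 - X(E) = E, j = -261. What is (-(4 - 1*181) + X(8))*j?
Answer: -45153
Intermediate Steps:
X(E) = 4 - E
(-(4 - 1*181) + X(8))*j = (-(4 - 1*181) + (4 - 1*8))*(-261) = (-(4 - 181) + (4 - 8))*(-261) = (-1*(-177) - 4)*(-261) = (177 - 4)*(-261) = 173*(-261) = -45153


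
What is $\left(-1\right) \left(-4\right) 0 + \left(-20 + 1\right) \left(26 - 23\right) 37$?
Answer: $-2109$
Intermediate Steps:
$\left(-1\right) \left(-4\right) 0 + \left(-20 + 1\right) \left(26 - 23\right) 37 = 4 \cdot 0 + \left(-19\right) 3 \cdot 37 = 0 - 2109 = -2109$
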